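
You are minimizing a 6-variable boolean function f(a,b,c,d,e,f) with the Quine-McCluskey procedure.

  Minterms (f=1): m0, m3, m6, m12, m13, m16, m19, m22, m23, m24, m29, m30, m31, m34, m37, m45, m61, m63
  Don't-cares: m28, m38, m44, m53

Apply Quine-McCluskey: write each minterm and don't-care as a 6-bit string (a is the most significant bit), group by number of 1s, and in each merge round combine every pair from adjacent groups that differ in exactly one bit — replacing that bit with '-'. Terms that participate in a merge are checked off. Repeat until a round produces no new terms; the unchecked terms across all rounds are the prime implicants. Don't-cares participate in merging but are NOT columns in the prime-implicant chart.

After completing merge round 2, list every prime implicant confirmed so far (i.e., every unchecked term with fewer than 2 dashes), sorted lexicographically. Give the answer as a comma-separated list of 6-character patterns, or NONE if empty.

-00110, 0-0000, 0-0011, 0-0110, 01-000, 010-11, 011-00, 100-10

Round 0: 000000✓ 000011✓ 000110✓ 001100✓ 001101✓ 010000✓ 010011✓ 010110✓ 010111✓ 011000✓ 011100✓ 011101✓ 011110✓ 011111✓ 100010✓ 100101✓ 100110✓ 101100✓ 101101✓ 110101✓ 111101✓ 111111✓
Round 1: -00110 -01100✓ -01101✓ -11101✓ -11111✓ 0-0000 0-0011 0-0110 0-1100✓ 0-1101✓ 00110-✓ 01-000 01-110✓ 01-111✓ 010-11 01011-✓ 011-00 0111-0✓ 0111-1✓ 01110-✓ 01111-✓ 1-0101✓ 1-1101✓ 10-101✓ 100-10 10110-✓ 11-101✓ 1111-1✓
Round 2: --1101 -0110- -111-1 0-110- 01-11- 0111-- 1--101
PIs = {--1101, -00110, -0110-, -111-1, 0-0000, 0-0011, 0-0110, 0-110-, 01-000, 01-11-, 010-11, 011-00, 0111--, 1--101, 100-10}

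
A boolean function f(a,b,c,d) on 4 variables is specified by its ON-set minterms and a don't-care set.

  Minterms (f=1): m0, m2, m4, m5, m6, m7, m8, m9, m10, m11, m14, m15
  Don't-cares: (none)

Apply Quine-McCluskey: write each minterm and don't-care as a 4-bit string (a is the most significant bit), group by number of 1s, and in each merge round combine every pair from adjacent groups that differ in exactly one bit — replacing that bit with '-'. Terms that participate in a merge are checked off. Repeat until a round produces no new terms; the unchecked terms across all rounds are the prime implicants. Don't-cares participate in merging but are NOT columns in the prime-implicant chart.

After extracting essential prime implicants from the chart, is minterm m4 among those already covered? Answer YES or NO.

Round 0: 0000✓ 0010✓ 0100✓ 0101✓ 0110✓ 0111✓ 1000✓ 1001✓ 1010✓ 1011✓ 1110✓ 1111✓
Round 1: -000✓ -010✓ -110✓ -111✓ 0-00✓ 0-10✓ 00-0✓ 01-0✓ 01-1✓ 010-✓ 011-✓ 1-10✓ 1-11✓ 10-0✓ 10-1✓ 100-✓ 101-✓ 111-✓
Round 2: --10 -0-0 -11- 0--0 01-- 1-1- 10--
PIs = {--10, -0-0, -11-, 0--0, 01--, 1-1-, 10--}
Coverage chart:
  m0: -0-0,0--0
  m2: --10,-0-0,0--0
  m4: 0--0,01--
  m5: 01-- ←essential
  m6: --10,-11-,0--0,01--
  m7: -11-,01--
  m8: -0-0,10--
  m9: 10-- ←essential
  m10: --10,-0-0,1-1-,10--
  m11: 1-1-,10--
  m14: --10,-11-,1-1-
  m15: -11-,1-1-
Essential: 01--, 10--

YES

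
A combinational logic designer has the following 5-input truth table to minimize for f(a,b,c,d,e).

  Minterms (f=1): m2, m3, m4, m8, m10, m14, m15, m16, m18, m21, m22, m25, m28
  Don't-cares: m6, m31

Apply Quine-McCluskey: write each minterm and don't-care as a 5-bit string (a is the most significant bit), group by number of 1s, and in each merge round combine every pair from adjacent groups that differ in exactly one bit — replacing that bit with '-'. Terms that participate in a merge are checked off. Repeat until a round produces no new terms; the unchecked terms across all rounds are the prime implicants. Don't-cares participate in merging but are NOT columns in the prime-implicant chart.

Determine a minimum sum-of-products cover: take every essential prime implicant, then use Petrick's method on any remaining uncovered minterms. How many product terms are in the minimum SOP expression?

Round 0: 00010✓ 00011✓ 00100✓ 00110✓ 01000✓ 01010✓ 01110✓ 01111✓ 10000✓ 10010✓ 10101 10110✓ 11001 11100 11111✓
Round 1: -0010✓ -0110✓ -1111 0-010✓ 0-110✓ 00-10✓ 0001- 001-0 01-10✓ 010-0 0111- 10-10✓ 100-0
Round 2: -0-10 0--10
PIs = {-0-10, -1111, 0--10, 0001-, 001-0, 010-0, 0111-, 100-0, 10101, 11001, 11100}
Coverage chart:
  m2: -0-10,0--10,0001-
  m3: 0001- ←essential
  m4: 001-0 ←essential
  m8: 010-0 ←essential
  m10: 0--10,010-0
  m14: 0--10,0111-
  m15: -1111,0111-
  m16: 100-0 ←essential
  m18: -0-10,100-0
  m21: 10101 ←essential
  m22: -0-10 ←essential
  m25: 11001 ←essential
  m28: 11100 ←essential
Essential: -0-10, 0001-, 001-0, 010-0, 100-0, 10101, 11001, 11100
Petrick residual → 0111-
Min cover (9 terms): b'de' + a'b'c'd + a'b'ce' + a'bc'e' + a'bcd + ab'c'e' + ab'cd'e + abc'd'e + abcd'e'

9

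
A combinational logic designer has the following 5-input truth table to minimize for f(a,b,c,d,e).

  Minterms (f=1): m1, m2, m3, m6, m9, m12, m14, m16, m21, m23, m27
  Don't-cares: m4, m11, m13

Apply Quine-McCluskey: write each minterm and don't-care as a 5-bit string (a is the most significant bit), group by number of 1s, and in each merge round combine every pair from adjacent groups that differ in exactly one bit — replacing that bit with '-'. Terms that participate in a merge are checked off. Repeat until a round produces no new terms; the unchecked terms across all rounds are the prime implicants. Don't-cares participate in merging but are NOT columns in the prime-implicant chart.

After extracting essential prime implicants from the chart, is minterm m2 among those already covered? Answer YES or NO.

size-2^0 implicants → 00001(✓)  00010(✓)  00011(✓)  00100(✓)  00110(✓)  01001(✓)  01011(✓)  01100(✓)  01101(✓)  01110(✓)  10000  10101(✓)  10111(✓)  11011(✓)
size-2^1 implicants → -1011  0-001(✓)  0-011(✓)  0-100(✓)  0-110(✓)  00-10  000-1(✓)  0001-  001-0(✓)  01-01  010-1(✓)  011-0(✓)  0110-  101-1
size-2^2 implicants → 0-0-1  0-1-0
Unchecked terms (primes): -1011, 0-0-1, 0-1-0, 00-10, 0001-, 01-01, 0110-, 10000, 101-1
Minterm coverage:
  m1 ⊆ 0-0-1 [E]
  m2 ⊆ 00-10,0001-
  m3 ⊆ 0-0-1,0001-
  m6 ⊆ 0-1-0,00-10
  m9 ⊆ 0-0-1,01-01
  m12 ⊆ 0-1-0,0110-
  m14 ⊆ 0-1-0 [E]
  m16 ⊆ 10000 [E]
  m21 ⊆ 101-1 [E]
  m23 ⊆ 101-1 [E]
  m27 ⊆ -1011 [E]
E = {-1011, 0-0-1, 0-1-0, 10000, 101-1}

NO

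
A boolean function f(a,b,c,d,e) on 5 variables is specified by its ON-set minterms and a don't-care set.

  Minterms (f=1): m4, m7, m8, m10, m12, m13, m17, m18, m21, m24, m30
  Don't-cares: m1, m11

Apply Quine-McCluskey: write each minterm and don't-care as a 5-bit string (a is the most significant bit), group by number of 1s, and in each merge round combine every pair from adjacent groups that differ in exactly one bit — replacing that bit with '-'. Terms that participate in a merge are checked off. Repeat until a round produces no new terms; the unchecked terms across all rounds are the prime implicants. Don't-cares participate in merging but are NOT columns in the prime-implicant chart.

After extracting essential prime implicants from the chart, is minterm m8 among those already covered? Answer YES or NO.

YES

size-2^0 implicants → 00001(✓)  00100(✓)  00111  01000(✓)  01010(✓)  01011(✓)  01100(✓)  01101(✓)  10001(✓)  10010  10101(✓)  11000(✓)  11110
size-2^1 implicants → -0001  -1000  0-100  01-00  010-0  0101-  0110-  10-01
Unchecked terms (primes): -0001, -1000, 0-100, 00111, 01-00, 010-0, 0101-, 0110-, 10-01, 10010, 11110
Minterm coverage:
  m4 ⊆ 0-100 [E]
  m7 ⊆ 00111 [E]
  m8 ⊆ -1000,01-00,010-0
  m10 ⊆ 010-0,0101-
  m12 ⊆ 0-100,01-00,0110-
  m13 ⊆ 0110- [E]
  m17 ⊆ -0001,10-01
  m18 ⊆ 10010 [E]
  m21 ⊆ 10-01 [E]
  m24 ⊆ -1000 [E]
  m30 ⊆ 11110 [E]
E = {-1000, 0-100, 00111, 0110-, 10-01, 10010, 11110}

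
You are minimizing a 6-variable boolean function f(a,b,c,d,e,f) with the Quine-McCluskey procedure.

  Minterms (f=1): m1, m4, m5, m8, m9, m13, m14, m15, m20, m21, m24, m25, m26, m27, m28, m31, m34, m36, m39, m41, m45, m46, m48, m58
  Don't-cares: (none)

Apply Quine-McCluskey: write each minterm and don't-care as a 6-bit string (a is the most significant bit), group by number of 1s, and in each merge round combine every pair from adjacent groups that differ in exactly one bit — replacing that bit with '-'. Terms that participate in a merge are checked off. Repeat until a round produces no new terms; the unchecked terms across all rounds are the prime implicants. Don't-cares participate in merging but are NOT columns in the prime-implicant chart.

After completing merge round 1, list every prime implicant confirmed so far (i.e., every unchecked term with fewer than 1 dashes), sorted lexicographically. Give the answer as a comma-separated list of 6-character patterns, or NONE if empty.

Round 0: 000001✓ 000100✓ 000101✓ 001000✓ 001001✓ 001101✓ 001110✓ 001111✓ 010100✓ 010101✓ 011000✓ 011001✓ 011010✓ 011011✓ 011100✓ 011111✓ 100010 100100✓ 100111 101001✓ 101101✓ 101110✓ 110000 111010✓
Round 1: -00100 -01001✓ -01101✓ -01110 -11010 0-0100✓ 0-0101✓ 0-1000✓ 0-1001✓ 0-1111 00-001✓ 00-101✓ 000-01✓ 00010-✓ 001-01✓ 00100-✓ 0011-1 00111- 01-100 01010-✓ 011-00 011-11 0110-0✓ 0110-1✓ 01100-✓ 01101-✓ 101-01✓
Round 2: -01-01 0-010- 0-100- 00--01 0110--
PIs = {-00100, -01-01, -01110, -11010, 0-010-, 0-100-, 0-1111, 00--01, 0011-1, 00111-, 01-100, 011-00, 011-11, 0110--, 100010, 100111, 110000}

100010, 100111, 110000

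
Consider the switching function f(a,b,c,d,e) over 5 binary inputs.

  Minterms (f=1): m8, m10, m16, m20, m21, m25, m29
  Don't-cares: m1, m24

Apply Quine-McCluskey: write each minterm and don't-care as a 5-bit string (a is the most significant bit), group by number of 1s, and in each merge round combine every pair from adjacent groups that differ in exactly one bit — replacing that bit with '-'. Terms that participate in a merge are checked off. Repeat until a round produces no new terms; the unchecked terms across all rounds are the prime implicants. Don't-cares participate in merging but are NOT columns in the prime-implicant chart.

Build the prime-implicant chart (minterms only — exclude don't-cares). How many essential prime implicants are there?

1

[col 0] 00001, 01000*, 01010*, 10000*, 10100*, 10101*, 11000*, 11001*, 11101*
[col 1] -1000, 010-0, 1-000, 1-101, 10-00, 1010-, 11-01, 1100-
Prime implicants: -1000, 00001, 010-0, 1-000, 1-101, 10-00, 1010-, 11-01, 1100-
PI chart (minterm → PIs covering it):
  8 | -1000,010-0
  10 | 010-0  (sole → essential)
  16 | 1-000,10-00
  20 | 10-00,1010-
  21 | 1-101,1010-
  25 | 11-01,1100-
  29 | 1-101,11-01
Essential prime implicants: 010-0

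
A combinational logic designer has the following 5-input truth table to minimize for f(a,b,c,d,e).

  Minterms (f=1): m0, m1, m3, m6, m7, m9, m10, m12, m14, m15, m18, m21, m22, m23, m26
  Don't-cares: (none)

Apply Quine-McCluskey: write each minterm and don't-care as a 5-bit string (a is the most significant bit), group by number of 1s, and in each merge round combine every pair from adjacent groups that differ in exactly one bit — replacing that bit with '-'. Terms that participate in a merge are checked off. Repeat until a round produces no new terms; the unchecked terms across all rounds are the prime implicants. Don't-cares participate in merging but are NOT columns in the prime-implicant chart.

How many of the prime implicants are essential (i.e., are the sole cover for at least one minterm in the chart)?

Round 0: 00000✓ 00001✓ 00011✓ 00110✓ 00111✓ 01001✓ 01010✓ 01100✓ 01110✓ 01111✓ 10010✓ 10101✓ 10110✓ 10111✓ 11010✓
Round 1: -0110✓ -0111✓ -1010 0-001 0-110✓ 0-111✓ 00-11 000-1 0000- 0011-✓ 01-10 011-0 0111-✓ 1-010 10-10 101-1 1011-✓
Round 2: -011- 0-11-
PIs = {-011-, -1010, 0-001, 0-11-, 00-11, 000-1, 0000-, 01-10, 011-0, 1-010, 10-10, 101-1}
Coverage chart:
  m0: 0000- ←essential
  m1: 0-001,000-1,0000-
  m3: 00-11,000-1
  m6: -011-,0-11-
  m7: -011-,0-11-,00-11
  m9: 0-001 ←essential
  m10: -1010,01-10
  m12: 011-0 ←essential
  m14: 0-11-,01-10,011-0
  m15: 0-11- ←essential
  m18: 1-010,10-10
  m21: 101-1 ←essential
  m22: -011-,10-10
  m23: -011-,101-1
  m26: -1010,1-010
Essential: 0-001, 0-11-, 0000-, 011-0, 101-1

5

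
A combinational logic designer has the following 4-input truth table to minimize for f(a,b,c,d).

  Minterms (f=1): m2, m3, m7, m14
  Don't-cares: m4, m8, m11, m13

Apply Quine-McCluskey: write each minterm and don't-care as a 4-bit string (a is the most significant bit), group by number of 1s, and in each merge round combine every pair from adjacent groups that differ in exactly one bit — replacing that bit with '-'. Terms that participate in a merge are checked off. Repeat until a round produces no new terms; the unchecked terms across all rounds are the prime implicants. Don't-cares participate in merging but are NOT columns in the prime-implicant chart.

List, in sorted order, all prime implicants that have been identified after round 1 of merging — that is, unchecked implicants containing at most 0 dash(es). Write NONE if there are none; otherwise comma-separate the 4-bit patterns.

0100, 1000, 1101, 1110

size-2^0 implicants → 0010(✓)  0011(✓)  0100  0111(✓)  1000  1011(✓)  1101  1110
size-2^1 implicants → -011  0-11  001-
Unchecked terms (primes): -011, 0-11, 001-, 0100, 1000, 1101, 1110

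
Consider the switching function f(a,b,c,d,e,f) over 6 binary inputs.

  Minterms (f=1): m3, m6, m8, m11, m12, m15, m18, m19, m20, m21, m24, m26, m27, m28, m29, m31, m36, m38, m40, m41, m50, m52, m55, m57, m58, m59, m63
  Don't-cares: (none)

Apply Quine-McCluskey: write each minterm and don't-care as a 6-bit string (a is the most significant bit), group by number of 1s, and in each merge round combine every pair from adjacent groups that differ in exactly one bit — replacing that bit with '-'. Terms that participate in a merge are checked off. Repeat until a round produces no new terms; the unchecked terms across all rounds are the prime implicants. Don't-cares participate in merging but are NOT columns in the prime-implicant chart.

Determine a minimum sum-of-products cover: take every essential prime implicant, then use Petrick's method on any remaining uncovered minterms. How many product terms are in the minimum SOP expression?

size-2^0 implicants → 000011(✓)  000110(✓)  001000(✓)  001011(✓)  001100(✓)  001111(✓)  010010(✓)  010011(✓)  010100(✓)  010101(✓)  011000(✓)  011010(✓)  011011(✓)  011100(✓)  011101(✓)  011111(✓)  100100(✓)  100110(✓)  101000(✓)  101001(✓)  110010(✓)  110100(✓)  110111(✓)  111001(✓)  111010(✓)  111011(✓)  111111(✓)
size-2^1 implicants → -00110  -01000  -10010(✓)  -10100  -11010(✓)  -11011(✓)  -11111(✓)  0-0011(✓)  0-1000(✓)  0-1011(✓)  0-1100(✓)  0-1111(✓)  00-011(✓)  001-00(✓)  001-11(✓)  01-010(✓)  01-011(✓)  01-100(✓)  01-101(✓)  01001-(✓)  01010-(✓)  011-00(✓)  011-11(✓)  0110-0  01101-(✓)  0111-1  01110-(✓)  1-0100  1-1001  1001-0  10100-  11-010(✓)  11-111  111-11(✓)  1110-1  11101-(✓)
size-2^2 implicants → -1-010  -11-11  -1101-  0--011  0-1-00  0-1-11  01-01-  01-10-
Unchecked terms (primes): -00110, -01000, -1-010, -10100, -11-11, -1101-, 0--011, 0-1-00, 0-1-11, 01-01-, 01-10-, 0110-0, 0111-1, 1-0100, 1-1001, 1001-0, 10100-, 11-111, 1110-1
Minterm coverage:
  m3 ⊆ 0--011 [E]
  m6 ⊆ -00110 [E]
  m8 ⊆ -01000,0-1-00
  m11 ⊆ 0--011,0-1-11
  m12 ⊆ 0-1-00 [E]
  m15 ⊆ 0-1-11 [E]
  m18 ⊆ -1-010,01-01-
  m19 ⊆ 0--011,01-01-
  m20 ⊆ -10100,01-10-
  m21 ⊆ 01-10- [E]
  m24 ⊆ 0-1-00,0110-0
  m26 ⊆ -1-010,-1101-,01-01-,0110-0
  m27 ⊆ -11-11,-1101-,0--011,0-1-11,01-01-
  m28 ⊆ 0-1-00,01-10-
  m29 ⊆ 01-10-,0111-1
  m31 ⊆ -11-11,0-1-11,0111-1
  m36 ⊆ 1-0100,1001-0
  m38 ⊆ -00110,1001-0
  m40 ⊆ -01000,10100-
  m41 ⊆ 1-1001,10100-
  m50 ⊆ -1-010 [E]
  m52 ⊆ -10100,1-0100
  m55 ⊆ 11-111 [E]
  m57 ⊆ 1-1001,1110-1
  m58 ⊆ -1-010,-1101-
  m59 ⊆ -11-11,-1101-,1110-1
  m63 ⊆ -11-11,11-111
E = {-00110, -1-010, 0--011, 0-1-00, 0-1-11, 01-10-, 11-111}
Petrick residual → 1-0100, 10100-, 1110-1
Cover = b'c'def' + bd'ef' + a'd'ef + a'ce'f' + a'cef + a'bde' + ac'de'f' + ab'cd'e' + abdef + abcd'f  |cover|=10

10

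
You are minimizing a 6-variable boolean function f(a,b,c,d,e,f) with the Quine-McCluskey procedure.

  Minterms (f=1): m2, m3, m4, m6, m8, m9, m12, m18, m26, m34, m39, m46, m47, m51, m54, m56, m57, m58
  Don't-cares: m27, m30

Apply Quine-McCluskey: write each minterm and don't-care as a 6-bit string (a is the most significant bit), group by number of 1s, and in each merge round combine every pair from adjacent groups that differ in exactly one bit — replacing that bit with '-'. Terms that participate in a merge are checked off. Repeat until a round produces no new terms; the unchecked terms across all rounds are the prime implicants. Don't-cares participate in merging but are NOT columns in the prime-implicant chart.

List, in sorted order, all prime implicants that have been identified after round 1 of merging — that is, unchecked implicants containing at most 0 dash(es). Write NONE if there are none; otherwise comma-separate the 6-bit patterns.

110011, 110110

size-2^0 implicants → 000010(✓)  000011(✓)  000100(✓)  000110(✓)  001000(✓)  001001(✓)  001100(✓)  010010(✓)  011010(✓)  011011(✓)  011110(✓)  100010(✓)  100111(✓)  101110(✓)  101111(✓)  110011  110110  111000(✓)  111001(✓)  111010(✓)
size-2^1 implicants → -00010  -11010  0-0010  00-100  000-10  00001-  0001-0  001-00  00100-  01-010  011-10  01101-  10-111  10111-  1110-0  11100-
Unchecked terms (primes): -00010, -11010, 0-0010, 00-100, 000-10, 00001-, 0001-0, 001-00, 00100-, 01-010, 011-10, 01101-, 10-111, 10111-, 110011, 110110, 1110-0, 11100-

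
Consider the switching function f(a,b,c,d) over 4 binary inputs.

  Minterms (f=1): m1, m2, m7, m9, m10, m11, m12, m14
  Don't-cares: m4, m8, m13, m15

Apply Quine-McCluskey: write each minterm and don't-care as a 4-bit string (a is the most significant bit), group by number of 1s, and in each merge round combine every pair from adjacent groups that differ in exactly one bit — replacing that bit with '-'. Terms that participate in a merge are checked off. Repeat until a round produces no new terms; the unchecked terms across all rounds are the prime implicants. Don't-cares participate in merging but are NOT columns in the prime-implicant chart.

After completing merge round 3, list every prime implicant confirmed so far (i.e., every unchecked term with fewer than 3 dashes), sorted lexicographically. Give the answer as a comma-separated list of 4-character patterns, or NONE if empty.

-001, -010, -100, -111

[col 0] 0001*, 0010*, 0100*, 0111*, 1000*, 1001*, 1010*, 1011*, 1100*, 1101*, 1110*, 1111*
[col 1] -001, -010, -100, -111, 1-00*, 1-01*, 1-10*, 1-11*, 10-0*, 10-1*, 100-*, 101-*, 11-0*, 11-1*, 110-*, 111-*
[col 2] 1--0*, 1--1*, 1-0-*, 1-1-*, 10--*, 11--*
[col 3] 1---
Prime implicants: -001, -010, -100, -111, 1---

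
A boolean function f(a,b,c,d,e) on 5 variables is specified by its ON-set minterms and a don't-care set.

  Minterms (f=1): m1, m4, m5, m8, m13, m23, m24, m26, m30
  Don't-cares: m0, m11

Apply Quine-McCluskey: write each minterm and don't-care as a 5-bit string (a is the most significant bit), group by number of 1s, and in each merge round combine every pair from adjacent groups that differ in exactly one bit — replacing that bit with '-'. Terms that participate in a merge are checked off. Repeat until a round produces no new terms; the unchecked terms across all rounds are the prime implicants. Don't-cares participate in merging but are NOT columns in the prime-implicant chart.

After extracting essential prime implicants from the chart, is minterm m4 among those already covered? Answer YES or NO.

[col 0] 00000*, 00001*, 00100*, 00101*, 01000*, 01011, 01101*, 10111, 11000*, 11010*, 11110*
[col 1] -1000, 0-000, 0-101, 00-00*, 00-01*, 0000-*, 0010-*, 11-10, 110-0
[col 2] 00-0-
Prime implicants: -1000, 0-000, 0-101, 00-0-, 01011, 10111, 11-10, 110-0
PI chart (minterm → PIs covering it):
  1 | 00-0-  (sole → essential)
  4 | 00-0-  (sole → essential)
  5 | 0-101,00-0-
  8 | -1000,0-000
  13 | 0-101  (sole → essential)
  23 | 10111  (sole → essential)
  24 | -1000,110-0
  26 | 11-10,110-0
  30 | 11-10  (sole → essential)
Essential prime implicants: 0-101, 00-0-, 10111, 11-10

YES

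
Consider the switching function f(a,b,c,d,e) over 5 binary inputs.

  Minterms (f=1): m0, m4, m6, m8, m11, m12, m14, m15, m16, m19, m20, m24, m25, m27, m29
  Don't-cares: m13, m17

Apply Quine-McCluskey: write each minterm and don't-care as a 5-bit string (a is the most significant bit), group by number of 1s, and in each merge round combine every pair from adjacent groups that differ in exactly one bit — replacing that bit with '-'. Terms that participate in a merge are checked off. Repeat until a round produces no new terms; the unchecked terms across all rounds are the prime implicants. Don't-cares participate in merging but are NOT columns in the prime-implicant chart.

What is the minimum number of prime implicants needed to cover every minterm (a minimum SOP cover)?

Round 0: 00000✓ 00100✓ 00110✓ 01000✓ 01011✓ 01100✓ 01101✓ 01110✓ 01111✓ 10000✓ 10001✓ 10011✓ 10100✓ 11000✓ 11001✓ 11011✓ 11101✓
Round 1: -0000✓ -0100✓ -1000✓ -1011 -1101 0-000✓ 0-100✓ 0-110✓ 00-00✓ 001-0✓ 01-00✓ 01-11 011-0✓ 011-1✓ 0110-✓ 0111-✓ 1-000✓ 1-001✓ 1-011✓ 10-00✓ 100-1✓ 1000-✓ 11-01 110-1✓ 1100-✓
Round 2: --000 -0-00 0--00 0-1-0 011-- 1-0-1 1-00-
PIs = {--000, -0-00, -1011, -1101, 0--00, 0-1-0, 01-11, 011--, 1-0-1, 1-00-, 11-01}
Coverage chart:
  m0: --000,-0-00,0--00
  m4: -0-00,0--00,0-1-0
  m6: 0-1-0 ←essential
  m8: --000,0--00
  m11: -1011,01-11
  m12: 0--00,0-1-0,011--
  m14: 0-1-0,011--
  m15: 01-11,011--
  m16: --000,-0-00,1-00-
  m19: 1-0-1 ←essential
  m20: -0-00 ←essential
  m24: --000,1-00-
  m25: 1-0-1,1-00-,11-01
  m27: -1011,1-0-1
  m29: -1101,11-01
Essential: -0-00, 0-1-0, 1-0-1
Petrick residual → --000, -1101, 01-11
Min cover (6 terms): c'd'e' + b'd'e' + bcd'e + a'ce' + a'bde + ac'e

6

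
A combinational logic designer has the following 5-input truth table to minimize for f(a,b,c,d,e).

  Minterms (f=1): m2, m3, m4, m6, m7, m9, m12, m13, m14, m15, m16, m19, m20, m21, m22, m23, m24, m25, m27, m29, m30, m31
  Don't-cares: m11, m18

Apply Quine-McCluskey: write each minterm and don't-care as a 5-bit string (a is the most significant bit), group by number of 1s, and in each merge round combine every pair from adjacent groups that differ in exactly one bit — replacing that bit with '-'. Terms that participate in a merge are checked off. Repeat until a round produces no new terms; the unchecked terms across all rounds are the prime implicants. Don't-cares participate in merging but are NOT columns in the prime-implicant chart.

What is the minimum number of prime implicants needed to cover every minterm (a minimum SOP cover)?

6

Round 0: 00010✓ 00011✓ 00100✓ 00110✓ 00111✓ 01001✓ 01011✓ 01100✓ 01101✓ 01110✓ 01111✓ 10000✓ 10010✓ 10011✓ 10100✓ 10101✓ 10110✓ 10111✓ 11000✓ 11001✓ 11011✓ 11101✓ 11110✓ 11111✓
Round 1: -0010✓ -0011✓ -0100✓ -0110✓ -0111✓ -1001✓ -1011✓ -1101✓ -1110✓ -1111✓ 0-011✓ 0-100✓ 0-110✓ 0-111✓ 00-10✓ 00-11✓ 0001-✓ 001-0✓ 0011-✓ 01-01✓ 01-11✓ 010-1✓ 011-0✓ 011-1✓ 0110-✓ 0111-✓ 1-000 1-011✓ 1-101✓ 1-110✓ 1-111✓ 10-00✓ 10-10✓ 10-11✓ 100-0✓ 1001-✓ 101-0✓ 101-1✓ 1010-✓ 1011-✓ 11-01✓ 11-11✓ 110-1✓ 1100- 111-1✓ 1111-✓
Round 2: --011✓ --110✓ --111✓ -0-10✓ -0-11✓ -001-✓ -01-0 -011-✓ -1-01✓ -1-11✓ -10-1✓ -11-1✓ -111-✓ 0--11✓ 0-1-0 0-11-✓ 00-1-✓ 01--1✓ 011-- 1--11✓ 1-1-1 1-11-✓ 10--0 10-1-✓ 101-- 11--1✓
Round 3: ---11 --11- -0-1- -1--1
PIs = {---11, --11-, -0-1-, -01-0, -1--1, 0-1-0, 011--, 1-000, 1-1-1, 10--0, 101--, 1100-}
Coverage chart:
  m2: -0-1- ←essential
  m3: ---11,-0-1-
  m4: -01-0,0-1-0
  m6: --11-,-0-1-,-01-0,0-1-0
  m7: ---11,--11-,-0-1-
  m9: -1--1 ←essential
  m12: 0-1-0,011--
  m13: -1--1,011--
  m14: --11-,0-1-0,011--
  m15: ---11,--11-,-1--1,011--
  m16: 1-000,10--0
  m19: ---11,-0-1-
  m20: -01-0,10--0,101--
  m21: 1-1-1,101--
  m22: --11-,-0-1-,-01-0,10--0,101--
  m23: ---11,--11-,-0-1-,1-1-1,101--
  m24: 1-000,1100-
  m25: -1--1,1100-
  m27: ---11,-1--1
  m29: -1--1,1-1-1
  m30: --11- ←essential
  m31: ---11,--11-,-1--1,1-1-1
Essential: --11-, -0-1-, -1--1
Petrick residual → 0-1-0, 1-000, 101--
Min cover (6 terms): cd + b'd + be + a'ce' + ac'd'e' + ab'c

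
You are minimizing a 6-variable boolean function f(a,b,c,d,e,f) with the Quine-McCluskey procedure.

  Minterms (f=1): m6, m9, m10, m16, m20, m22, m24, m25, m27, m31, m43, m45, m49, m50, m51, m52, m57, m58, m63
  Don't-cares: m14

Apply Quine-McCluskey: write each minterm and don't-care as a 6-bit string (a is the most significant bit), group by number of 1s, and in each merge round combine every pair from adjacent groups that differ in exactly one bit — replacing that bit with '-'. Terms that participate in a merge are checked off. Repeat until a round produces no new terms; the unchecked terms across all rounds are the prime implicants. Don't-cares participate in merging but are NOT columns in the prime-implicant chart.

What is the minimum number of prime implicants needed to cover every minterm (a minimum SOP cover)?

12

[col 0] 000110*, 001001*, 001010*, 001110*, 010000*, 010100*, 010110*, 011000*, 011001*, 011011*, 011111*, 101011, 101101, 110001*, 110010*, 110011*, 110100*, 111001*, 111010*, 111111*
[col 1] -10100, -11001, -11111, 0-0110, 0-1001, 00-110, 001-10, 01-000, 010-00, 0101-0, 011-11, 0110-1, 01100-, 11-001, 11-010, 1100-1, 11001-
Prime implicants: -10100, -11001, -11111, 0-0110, 0-1001, 00-110, 001-10, 01-000, 010-00, 0101-0, 011-11, 0110-1, 01100-, 101011, 101101, 11-001, 11-010, 1100-1, 11001-
PI chart (minterm → PIs covering it):
  6 | 0-0110,00-110
  9 | 0-1001  (sole → essential)
  10 | 001-10  (sole → essential)
  16 | 01-000,010-00
  20 | -10100,010-00,0101-0
  22 | 0-0110,0101-0
  24 | 01-000,01100-
  25 | -11001,0-1001,0110-1,01100-
  27 | 011-11,0110-1
  31 | -11111,011-11
  43 | 101011  (sole → essential)
  45 | 101101  (sole → essential)
  49 | 11-001,1100-1
  50 | 11-010,11001-
  51 | 1100-1,11001-
  52 | -10100  (sole → essential)
  57 | -11001,11-001
  58 | 11-010  (sole → essential)
  63 | -11111  (sole → essential)
Essential prime implicants: -10100, -11111, 0-1001, 001-10, 101011, 101101, 11-010
Petrick residual → -11001, 0-0110, 01-000, 011-11, 1100-1
Minimum SOP uses 12 PIs: bc'de'f' + bcd'e'f + bcdef + a'c'def' + a'cd'e'f + a'b'cef' + a'bd'e'f' + a'bcef + ab'cd'ef + ab'cde'f + abd'ef' + abc'd'f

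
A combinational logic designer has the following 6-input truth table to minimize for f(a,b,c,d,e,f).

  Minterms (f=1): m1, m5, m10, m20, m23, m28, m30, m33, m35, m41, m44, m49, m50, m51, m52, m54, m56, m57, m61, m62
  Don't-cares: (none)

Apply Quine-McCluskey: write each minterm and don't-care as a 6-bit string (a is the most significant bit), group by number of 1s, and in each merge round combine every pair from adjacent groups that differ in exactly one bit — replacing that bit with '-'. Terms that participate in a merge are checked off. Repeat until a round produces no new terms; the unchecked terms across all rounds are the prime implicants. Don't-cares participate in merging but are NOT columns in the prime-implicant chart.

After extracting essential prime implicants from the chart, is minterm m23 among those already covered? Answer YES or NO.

size-2^0 implicants → 000001(✓)  000101(✓)  001010  010100(✓)  010111  011100(✓)  011110(✓)  100001(✓)  100011(✓)  101001(✓)  101100  110001(✓)  110010(✓)  110011(✓)  110100(✓)  110110(✓)  111000(✓)  111001(✓)  111101(✓)  111110(✓)
size-2^1 implicants → -00001  -10100  -11110  000-01  01-100  0111-0  1-0001(✓)  1-0011(✓)  1-1001(✓)  10-001(✓)  1000-1(✓)  11-001(✓)  11-110  110-10  1100-1(✓)  11001-  1101-0  111-01  11100-
size-2^2 implicants → 1--001  1-00-1
Unchecked terms (primes): -00001, -10100, -11110, 000-01, 001010, 01-100, 010111, 0111-0, 1--001, 1-00-1, 101100, 11-110, 110-10, 11001-, 1101-0, 111-01, 11100-
Minterm coverage:
  m1 ⊆ -00001,000-01
  m5 ⊆ 000-01 [E]
  m10 ⊆ 001010 [E]
  m20 ⊆ -10100,01-100
  m23 ⊆ 010111 [E]
  m28 ⊆ 01-100,0111-0
  m30 ⊆ -11110,0111-0
  m33 ⊆ -00001,1--001,1-00-1
  m35 ⊆ 1-00-1 [E]
  m41 ⊆ 1--001 [E]
  m44 ⊆ 101100 [E]
  m49 ⊆ 1--001,1-00-1
  m50 ⊆ 110-10,11001-
  m51 ⊆ 1-00-1,11001-
  m52 ⊆ -10100,1101-0
  m54 ⊆ 11-110,110-10,1101-0
  m56 ⊆ 11100- [E]
  m57 ⊆ 1--001,111-01,11100-
  m61 ⊆ 111-01 [E]
  m62 ⊆ -11110,11-110
E = {000-01, 001010, 010111, 1--001, 1-00-1, 101100, 111-01, 11100-}

YES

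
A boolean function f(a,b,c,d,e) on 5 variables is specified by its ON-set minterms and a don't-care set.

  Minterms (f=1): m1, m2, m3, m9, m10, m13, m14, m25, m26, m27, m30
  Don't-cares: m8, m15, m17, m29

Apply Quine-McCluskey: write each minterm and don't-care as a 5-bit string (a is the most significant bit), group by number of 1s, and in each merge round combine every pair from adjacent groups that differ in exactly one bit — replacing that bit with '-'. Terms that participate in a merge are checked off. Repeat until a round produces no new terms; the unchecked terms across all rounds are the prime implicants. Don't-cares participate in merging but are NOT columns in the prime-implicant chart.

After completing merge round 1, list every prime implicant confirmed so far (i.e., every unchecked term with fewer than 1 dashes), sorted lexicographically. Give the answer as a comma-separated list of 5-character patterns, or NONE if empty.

NONE

Round 0: 00001✓ 00010✓ 00011✓ 01000✓ 01001✓ 01010✓ 01101✓ 01110✓ 01111✓ 10001✓ 11001✓ 11010✓ 11011✓ 11101✓ 11110✓
Round 1: -0001✓ -1001✓ -1010✓ -1101✓ -1110✓ 0-001✓ 0-010 000-1 0001- 01-01✓ 01-10✓ 010-0 0100- 011-1 0111- 1-001✓ 11-01✓ 11-10✓ 110-1 1101-
Round 2: --001 -1-01 -1-10
PIs = {--001, -1-01, -1-10, 0-010, 000-1, 0001-, 010-0, 0100-, 011-1, 0111-, 110-1, 1101-}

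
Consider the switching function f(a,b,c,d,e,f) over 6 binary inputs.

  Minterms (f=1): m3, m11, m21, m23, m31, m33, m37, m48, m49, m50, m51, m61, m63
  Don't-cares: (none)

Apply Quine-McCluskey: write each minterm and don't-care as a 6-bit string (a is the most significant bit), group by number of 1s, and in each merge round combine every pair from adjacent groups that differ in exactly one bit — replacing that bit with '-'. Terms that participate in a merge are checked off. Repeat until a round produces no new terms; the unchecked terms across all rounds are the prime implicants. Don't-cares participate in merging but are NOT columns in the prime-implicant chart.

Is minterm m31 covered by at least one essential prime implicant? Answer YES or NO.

[col 0] 000011*, 001011*, 010101*, 010111*, 011111*, 100001*, 100101*, 110000*, 110001*, 110010*, 110011*, 111101*, 111111*
[col 1] -11111, 00-011, 01-111, 0101-1, 1-0001, 100-01, 1100-0*, 1100-1*, 11000-*, 11001-*, 1111-1
[col 2] 1100--
Prime implicants: -11111, 00-011, 01-111, 0101-1, 1-0001, 100-01, 1100--, 1111-1
PI chart (minterm → PIs covering it):
  3 | 00-011  (sole → essential)
  11 | 00-011  (sole → essential)
  21 | 0101-1  (sole → essential)
  23 | 01-111,0101-1
  31 | -11111,01-111
  33 | 1-0001,100-01
  37 | 100-01  (sole → essential)
  48 | 1100--  (sole → essential)
  49 | 1-0001,1100--
  50 | 1100--  (sole → essential)
  51 | 1100--  (sole → essential)
  61 | 1111-1  (sole → essential)
  63 | -11111,1111-1
Essential prime implicants: 00-011, 0101-1, 100-01, 1100--, 1111-1

NO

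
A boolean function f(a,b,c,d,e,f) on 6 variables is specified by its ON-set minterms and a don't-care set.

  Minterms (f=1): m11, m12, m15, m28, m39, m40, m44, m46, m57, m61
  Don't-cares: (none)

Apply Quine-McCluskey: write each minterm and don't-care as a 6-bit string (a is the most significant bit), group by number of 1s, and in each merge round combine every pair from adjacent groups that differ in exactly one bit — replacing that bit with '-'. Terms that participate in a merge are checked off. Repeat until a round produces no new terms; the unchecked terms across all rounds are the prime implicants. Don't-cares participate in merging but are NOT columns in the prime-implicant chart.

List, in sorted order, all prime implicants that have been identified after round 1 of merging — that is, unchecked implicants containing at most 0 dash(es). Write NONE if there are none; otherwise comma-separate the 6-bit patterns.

size-2^0 implicants → 001011(✓)  001100(✓)  001111(✓)  011100(✓)  100111  101000(✓)  101100(✓)  101110(✓)  111001(✓)  111101(✓)
size-2^1 implicants → -01100  0-1100  001-11  101-00  1011-0  111-01
Unchecked terms (primes): -01100, 0-1100, 001-11, 100111, 101-00, 1011-0, 111-01

100111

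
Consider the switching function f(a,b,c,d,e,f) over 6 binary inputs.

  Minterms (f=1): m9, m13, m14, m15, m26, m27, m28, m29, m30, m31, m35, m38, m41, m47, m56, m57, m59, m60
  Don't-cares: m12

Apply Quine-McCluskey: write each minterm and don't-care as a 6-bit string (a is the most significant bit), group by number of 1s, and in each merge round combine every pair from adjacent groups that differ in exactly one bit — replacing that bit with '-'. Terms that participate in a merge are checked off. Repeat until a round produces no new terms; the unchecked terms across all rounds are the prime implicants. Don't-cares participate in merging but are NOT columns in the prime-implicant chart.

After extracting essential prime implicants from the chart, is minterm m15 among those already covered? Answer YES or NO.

YES

Round 0: 001001✓ 001100✓ 001101✓ 001110✓ 001111✓ 011010✓ 011011✓ 011100✓ 011101✓ 011110✓ 011111✓ 100011 100110 101001✓ 101111✓ 111000✓ 111001✓ 111011✓ 111100✓
Round 1: -01001 -01111 -11011 -11100 0-1100✓ 0-1101✓ 0-1110✓ 0-1111✓ 001-01 0011-0✓ 0011-1✓ 00110-✓ 00111-✓ 011-10✓ 011-11✓ 01101-✓ 0111-0✓ 0111-1✓ 01110-✓ 01111-✓ 1-1001 111-00 1110-1 11100-
Round 2: 0-11-0✓ 0-11-1✓ 0-110-✓ 0-111-✓ 0011--✓ 011-1- 0111--✓
Round 3: 0-11--
PIs = {-01001, -01111, -11011, -11100, 0-11--, 001-01, 011-1-, 1-1001, 100011, 100110, 111-00, 1110-1, 11100-}
Coverage chart:
  m9: -01001,001-01
  m13: 0-11--,001-01
  m14: 0-11-- ←essential
  m15: -01111,0-11--
  m26: 011-1- ←essential
  m27: -11011,011-1-
  m28: -11100,0-11--
  m29: 0-11-- ←essential
  m30: 0-11--,011-1-
  m31: 0-11--,011-1-
  m35: 100011 ←essential
  m38: 100110 ←essential
  m41: -01001,1-1001
  m47: -01111 ←essential
  m56: 111-00,11100-
  m57: 1-1001,1110-1,11100-
  m59: -11011,1110-1
  m60: -11100,111-00
Essential: -01111, 0-11--, 011-1-, 100011, 100110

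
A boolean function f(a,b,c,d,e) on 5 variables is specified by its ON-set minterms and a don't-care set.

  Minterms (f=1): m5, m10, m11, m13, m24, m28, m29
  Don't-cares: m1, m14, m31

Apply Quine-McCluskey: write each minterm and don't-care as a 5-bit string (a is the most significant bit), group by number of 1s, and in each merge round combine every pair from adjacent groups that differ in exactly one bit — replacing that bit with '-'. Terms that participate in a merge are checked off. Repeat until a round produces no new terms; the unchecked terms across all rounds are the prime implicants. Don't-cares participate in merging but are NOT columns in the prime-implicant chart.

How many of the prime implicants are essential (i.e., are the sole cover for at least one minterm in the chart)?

2

size-2^0 implicants → 00001(✓)  00101(✓)  01010(✓)  01011(✓)  01101(✓)  01110(✓)  11000(✓)  11100(✓)  11101(✓)  11111(✓)
size-2^1 implicants → -1101  0-101  00-01  01-10  0101-  11-00  111-1  1110-
Unchecked terms (primes): -1101, 0-101, 00-01, 01-10, 0101-, 11-00, 111-1, 1110-
Minterm coverage:
  m5 ⊆ 0-101,00-01
  m10 ⊆ 01-10,0101-
  m11 ⊆ 0101- [E]
  m13 ⊆ -1101,0-101
  m24 ⊆ 11-00 [E]
  m28 ⊆ 11-00,1110-
  m29 ⊆ -1101,111-1,1110-
E = {0101-, 11-00}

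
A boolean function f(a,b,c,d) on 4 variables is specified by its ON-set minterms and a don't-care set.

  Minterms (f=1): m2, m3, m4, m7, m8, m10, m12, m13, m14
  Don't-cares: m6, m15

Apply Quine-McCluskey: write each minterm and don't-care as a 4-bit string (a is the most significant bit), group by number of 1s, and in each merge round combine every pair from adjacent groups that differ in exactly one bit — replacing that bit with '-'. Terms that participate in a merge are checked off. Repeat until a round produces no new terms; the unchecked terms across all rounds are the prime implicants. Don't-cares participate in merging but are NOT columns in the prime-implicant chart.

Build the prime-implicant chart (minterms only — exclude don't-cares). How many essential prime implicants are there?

4

size-2^0 implicants → 0010(✓)  0011(✓)  0100(✓)  0110(✓)  0111(✓)  1000(✓)  1010(✓)  1100(✓)  1101(✓)  1110(✓)  1111(✓)
size-2^1 implicants → -010(✓)  -100(✓)  -110(✓)  -111(✓)  0-10(✓)  0-11(✓)  001-(✓)  01-0(✓)  011-(✓)  1-00(✓)  1-10(✓)  10-0(✓)  11-0(✓)  11-1(✓)  110-(✓)  111-(✓)
size-2^2 implicants → --10  -1-0  -11-  0-1-  1--0  11--
Unchecked terms (primes): --10, -1-0, -11-, 0-1-, 1--0, 11--
Minterm coverage:
  m2 ⊆ --10,0-1-
  m3 ⊆ 0-1- [E]
  m4 ⊆ -1-0 [E]
  m7 ⊆ -11-,0-1-
  m8 ⊆ 1--0 [E]
  m10 ⊆ --10,1--0
  m12 ⊆ -1-0,1--0,11--
  m13 ⊆ 11-- [E]
  m14 ⊆ --10,-1-0,-11-,1--0,11--
E = {-1-0, 0-1-, 1--0, 11--}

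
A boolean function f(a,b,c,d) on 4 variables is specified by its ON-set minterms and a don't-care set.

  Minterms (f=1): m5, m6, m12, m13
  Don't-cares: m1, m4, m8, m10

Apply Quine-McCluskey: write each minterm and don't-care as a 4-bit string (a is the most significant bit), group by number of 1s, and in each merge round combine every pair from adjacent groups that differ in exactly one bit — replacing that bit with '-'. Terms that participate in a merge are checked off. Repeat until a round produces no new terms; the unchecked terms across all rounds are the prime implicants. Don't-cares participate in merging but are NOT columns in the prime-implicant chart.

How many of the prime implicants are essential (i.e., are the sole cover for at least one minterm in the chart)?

2

[col 0] 0001*, 0100*, 0101*, 0110*, 1000*, 1010*, 1100*, 1101*
[col 1] -100*, -101*, 0-01, 01-0, 010-*, 1-00, 10-0, 110-*
[col 2] -10-
Prime implicants: -10-, 0-01, 01-0, 1-00, 10-0
PI chart (minterm → PIs covering it):
  5 | -10-,0-01
  6 | 01-0  (sole → essential)
  12 | -10-,1-00
  13 | -10-  (sole → essential)
Essential prime implicants: -10-, 01-0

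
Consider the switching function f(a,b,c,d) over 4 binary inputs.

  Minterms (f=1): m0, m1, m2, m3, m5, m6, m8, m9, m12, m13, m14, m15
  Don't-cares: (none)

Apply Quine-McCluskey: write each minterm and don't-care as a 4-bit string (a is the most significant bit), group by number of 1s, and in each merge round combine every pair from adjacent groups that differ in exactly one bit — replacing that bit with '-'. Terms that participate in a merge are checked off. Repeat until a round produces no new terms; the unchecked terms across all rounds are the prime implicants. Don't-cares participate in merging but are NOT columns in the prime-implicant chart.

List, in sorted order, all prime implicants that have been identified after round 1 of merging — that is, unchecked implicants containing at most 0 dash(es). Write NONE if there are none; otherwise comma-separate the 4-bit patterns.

size-2^0 implicants → 0000(✓)  0001(✓)  0010(✓)  0011(✓)  0101(✓)  0110(✓)  1000(✓)  1001(✓)  1100(✓)  1101(✓)  1110(✓)  1111(✓)
size-2^1 implicants → -000(✓)  -001(✓)  -101(✓)  -110  0-01(✓)  0-10  00-0(✓)  00-1(✓)  000-(✓)  001-(✓)  1-00(✓)  1-01(✓)  100-(✓)  11-0(✓)  11-1(✓)  110-(✓)  111-(✓)
size-2^2 implicants → --01  -00-  00--  1-0-  11--
Unchecked terms (primes): --01, -00-, -110, 0-10, 00--, 1-0-, 11--

NONE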